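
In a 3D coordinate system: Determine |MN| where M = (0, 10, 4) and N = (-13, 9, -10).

d = √[(x₂-x₁)² + (y₂-y₁)² + (z₂-z₁)²]
  = √[(-13)² + (-1)² + (-14)²]
  = √[169 + 1 + 196]
  = √366
  ≈ 19.13

19.13


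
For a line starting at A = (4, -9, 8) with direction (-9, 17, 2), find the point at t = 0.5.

P(t) = A + t·d
  = (4 + (-9)·0.5, -9 + 17·0.5, 8 + 2·0.5)
  = (4 - 4.5, -9 + 8.5, 8 + 1)
  = (-0.5, -0.5, 9)

(-0.5, -0.5, 9)


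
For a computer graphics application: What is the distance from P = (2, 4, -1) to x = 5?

distance = |a·x₀ + b·y₀ + c·z₀ - d| / √(a² + b² + c²)
  = |1·2 + 0·4 + 0·(-1) - 5| / √(1² + 0² + 0²)
  = |2 + 0 + 0 - 5| / √(1 + 0 + 0)
  = |-3| / √1
  = 3 / 1
  ≈ 3

3


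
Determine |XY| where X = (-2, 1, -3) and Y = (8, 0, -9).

d = √[(x₂-x₁)² + (y₂-y₁)² + (z₂-z₁)²]
  = √[10² + (-1)² + (-6)²]
  = √[100 + 1 + 36]
  = √137
  ≈ 11.7

11.7


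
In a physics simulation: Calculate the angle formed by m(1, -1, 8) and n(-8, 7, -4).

m·n = 1·(-8) + (-1)·7 + 8·(-4) = -8 - 7 - 32 = -47
|m| = √(1² + (-1)² + 8²) = √66 ≈ 8.124
|n| = √((-8)² + 7² + (-4)²) = √129 ≈ 11.36
cos θ = (m·n)/(|m||n|) = -47/(8.124·11.36) ≈ -0.5094
θ = arccos(-0.5094) ≈ 120.6°

120.6°


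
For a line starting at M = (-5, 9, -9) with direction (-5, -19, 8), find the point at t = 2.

P(t) = M + t·d
  = (-5 + (-5)·2, 9 + (-19)·2, -9 + 8·2)
  = (-5 - 10, 9 - 38, -9 + 16)
  = (-15, -29, 7)

(-15, -29, 7)


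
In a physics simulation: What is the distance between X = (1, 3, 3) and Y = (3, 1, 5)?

d = √[(x₂-x₁)² + (y₂-y₁)² + (z₂-z₁)²]
  = √[2² + (-2)² + 2²]
  = √[4 + 4 + 4]
  = √12
  ≈ 3.464

3.464


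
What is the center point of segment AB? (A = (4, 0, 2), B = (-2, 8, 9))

M = ((x₁+x₂)/2, (y₁+y₂)/2, (z₁+z₂)/2)
  = ((4 - 2)/2, (0 + 8)/2, (2 + 9)/2)
  = (2/2, 8/2, 11/2)
  = (1, 4, 5.5)

(1, 4, 5.5)


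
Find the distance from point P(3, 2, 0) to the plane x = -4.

distance = |a·x₀ + b·y₀ + c·z₀ - d| / √(a² + b² + c²)
  = |1·3 + 0·2 + 0·0 - (-4)| / √(1² + 0² + 0²)
  = |3 + 0 + 0 + 4| / √(1 + 0 + 0)
  = |7| / √1
  = 7 / 1
  ≈ 7

7


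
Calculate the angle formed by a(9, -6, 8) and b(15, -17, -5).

a·b = 9·15 + (-6)·(-17) + 8·(-5) = 135 + 102 - 40 = 197
|a| = √(9² + (-6)² + 8²) = √181 ≈ 13.45
|b| = √(15² + (-17)² + (-5)²) = √539 ≈ 23.22
cos θ = (a·b)/(|a||b|) = 197/(13.45·23.22) ≈ 0.6307
θ = arccos(0.6307) ≈ 50.9°

50.9°


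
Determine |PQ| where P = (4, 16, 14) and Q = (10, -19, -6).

d = √[(x₂-x₁)² + (y₂-y₁)² + (z₂-z₁)²]
  = √[6² + (-35)² + (-20)²]
  = √[36 + 1225 + 400]
  = √1661
  ≈ 40.76

40.76


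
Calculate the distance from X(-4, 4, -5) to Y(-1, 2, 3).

d = √[(x₂-x₁)² + (y₂-y₁)² + (z₂-z₁)²]
  = √[3² + (-2)² + 8²]
  = √[9 + 4 + 64]
  = √77
  ≈ 8.775

8.775


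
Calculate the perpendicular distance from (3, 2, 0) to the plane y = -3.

distance = |a·x₀ + b·y₀ + c·z₀ - d| / √(a² + b² + c²)
  = |0·3 + 1·2 + 0·0 - (-3)| / √(0² + 1² + 0²)
  = |0 + 2 + 0 + 3| / √(0 + 1 + 0)
  = |5| / √1
  = 5 / 1
  ≈ 5

5


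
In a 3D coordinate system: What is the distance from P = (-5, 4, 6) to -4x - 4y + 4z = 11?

distance = |a·x₀ + b·y₀ + c·z₀ - d| / √(a² + b² + c²)
  = |(-4)·(-5) + (-4)·4 + 4·6 - 11| / √((-4)² + (-4)² + 4²)
  = |20 - 16 + 24 - 11| / √(16 + 16 + 16)
  = |17| / √48
  = 17 / 6.928
  ≈ 2.454

2.454


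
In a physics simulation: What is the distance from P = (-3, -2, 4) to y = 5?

distance = |a·x₀ + b·y₀ + c·z₀ - d| / √(a² + b² + c²)
  = |0·(-3) + 1·(-2) + 0·4 - 5| / √(0² + 1² + 0²)
  = |0 - 2 + 0 - 5| / √(0 + 1 + 0)
  = |-7| / √1
  = 7 / 1
  ≈ 7

7


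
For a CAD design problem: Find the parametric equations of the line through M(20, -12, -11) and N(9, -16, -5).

Direction vector d = N - M = (9 - 20, -16 + 12, -5 + 11) = (-11, -4, 6)
Parametric form r = M + t·d:
x = 20 - 11t, y = -12 - 4t, z = -11 + 6t

x = 20 - 11t, y = -12 - 4t, z = -11 + 6t


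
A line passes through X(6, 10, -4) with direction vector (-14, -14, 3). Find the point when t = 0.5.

P(t) = X + t·d
  = (6 + (-14)·0.5, 10 + (-14)·0.5, -4 + 3·0.5)
  = (6 - 7, 10 - 7, -4 + 1.5)
  = (-1, 3, -2.5)

(-1, 3, -2.5)


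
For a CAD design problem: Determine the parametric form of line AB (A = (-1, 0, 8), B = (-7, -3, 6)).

Direction vector d = B - A = (-7 + 1, -3 + 0, 6 - 8) = (-6, -3, -2)
Parametric form r = A + t·d:
x = -1 - 6t, y = 0 - 3t, z = 8 - 2t

x = -1 - 6t, y = 0 - 3t, z = 8 - 2t


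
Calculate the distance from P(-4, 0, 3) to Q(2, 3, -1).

d = √[(x₂-x₁)² + (y₂-y₁)² + (z₂-z₁)²]
  = √[6² + 3² + (-4)²]
  = √[36 + 9 + 16]
  = √61
  ≈ 7.81

7.81


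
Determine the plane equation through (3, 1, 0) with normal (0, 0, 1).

The plane through P with normal n = (a, b, c) satisfies n·(r - P) = 0,
i.e. ax + by + cz = a·x₀ + b·y₀ + c·z₀.
d = 0·3 + 0·1 + 1·0
  = 0 + 0 + 0
  = 0
Equation: z = 0

z = 0


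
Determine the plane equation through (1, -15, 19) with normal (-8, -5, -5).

The plane through P with normal n = (a, b, c) satisfies n·(r - P) = 0,
i.e. ax + by + cz = a·x₀ + b·y₀ + c·z₀.
d = (-8)·1 + (-5)·(-15) + (-5)·19
  = -8 + 75 - 95
  = -28
Equation: -8x - 5y - 5z = -28

-8x - 5y - 5z = -28


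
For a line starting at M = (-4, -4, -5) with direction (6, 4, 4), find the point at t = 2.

P(t) = M + t·d
  = (-4 + 6·2, -4 + 4·2, -5 + 4·2)
  = (-4 + 12, -4 + 8, -5 + 8)
  = (8, 4, 3)

(8, 4, 3)


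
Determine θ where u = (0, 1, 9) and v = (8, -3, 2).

u·v = 0·8 + 1·(-3) + 9·2 = 0 - 3 + 18 = 15
|u| = √(0² + 1² + 9²) = √82 ≈ 9.055
|v| = √(8² + (-3)² + 2²) = √77 ≈ 8.775
cos θ = (u·v)/(|u||v|) = 15/(9.055·8.775) ≈ 0.1888
θ = arccos(0.1888) ≈ 79.12°

79.12°


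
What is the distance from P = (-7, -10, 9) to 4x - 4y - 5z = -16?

distance = |a·x₀ + b·y₀ + c·z₀ - d| / √(a² + b² + c²)
  = |4·(-7) + (-4)·(-10) + (-5)·9 - (-16)| / √(4² + (-4)² + (-5)²)
  = |-28 + 40 - 45 + 16| / √(16 + 16 + 25)
  = |-17| / √57
  = 17 / 7.55
  ≈ 2.252

2.252


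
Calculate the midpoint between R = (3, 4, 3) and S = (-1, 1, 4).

M = ((x₁+x₂)/2, (y₁+y₂)/2, (z₁+z₂)/2)
  = ((3 - 1)/2, (4 + 1)/2, (3 + 4)/2)
  = (2/2, 5/2, 7/2)
  = (1, 2.5, 3.5)

(1, 2.5, 3.5)


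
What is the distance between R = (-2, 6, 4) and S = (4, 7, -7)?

d = √[(x₂-x₁)² + (y₂-y₁)² + (z₂-z₁)²]
  = √[6² + 1² + (-11)²]
  = √[36 + 1 + 121]
  = √158
  ≈ 12.57

12.57


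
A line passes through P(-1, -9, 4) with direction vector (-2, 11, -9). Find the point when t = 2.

P(t) = P + t·d
  = (-1 + (-2)·2, -9 + 11·2, 4 + (-9)·2)
  = (-1 - 4, -9 + 22, 4 - 18)
  = (-5, 13, -14)

(-5, 13, -14)


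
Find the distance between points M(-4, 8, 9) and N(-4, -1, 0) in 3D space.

d = √[(x₂-x₁)² + (y₂-y₁)² + (z₂-z₁)²]
  = √[0² + (-9)² + (-9)²]
  = √[0 + 81 + 81]
  = √162
  ≈ 12.73

12.73


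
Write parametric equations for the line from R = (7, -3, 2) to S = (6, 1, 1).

Direction vector d = S - R = (6 - 7, 1 + 3, 1 - 2) = (-1, 4, -1)
Parametric form r = R + t·d:
x = 7 - t, y = -3 + 4t, z = 2 - t

x = 7 - t, y = -3 + 4t, z = 2 - t


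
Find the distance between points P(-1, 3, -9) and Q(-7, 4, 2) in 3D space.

d = √[(x₂-x₁)² + (y₂-y₁)² + (z₂-z₁)²]
  = √[(-6)² + 1² + 11²]
  = √[36 + 1 + 121]
  = √158
  ≈ 12.57

12.57


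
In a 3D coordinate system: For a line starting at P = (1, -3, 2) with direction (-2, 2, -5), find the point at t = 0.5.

P(t) = P + t·d
  = (1 + (-2)·0.5, -3 + 2·0.5, 2 + (-5)·0.5)
  = (1 - 1, -3 + 1, 2 - 2.5)
  = (0, -2, -0.5)

(0, -2, -0.5)


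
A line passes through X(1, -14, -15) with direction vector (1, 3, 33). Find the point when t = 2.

P(t) = X + t·d
  = (1 + 1·2, -14 + 3·2, -15 + 33·2)
  = (1 + 2, -14 + 6, -15 + 66)
  = (3, -8, 51)

(3, -8, 51)


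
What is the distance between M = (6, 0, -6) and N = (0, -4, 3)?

d = √[(x₂-x₁)² + (y₂-y₁)² + (z₂-z₁)²]
  = √[(-6)² + (-4)² + 9²]
  = √[36 + 16 + 81]
  = √133
  ≈ 11.53

11.53


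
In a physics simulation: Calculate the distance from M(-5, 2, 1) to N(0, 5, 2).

d = √[(x₂-x₁)² + (y₂-y₁)² + (z₂-z₁)²]
  = √[5² + 3² + 1²]
  = √[25 + 9 + 1]
  = √35
  ≈ 5.916

5.916


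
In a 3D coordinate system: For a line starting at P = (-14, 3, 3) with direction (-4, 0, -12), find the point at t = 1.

P(t) = P + t·d
  = (-14 + (-4)·1, 3 + 0·1, 3 + (-12)·1)
  = (-14 - 4, 3 + 0, 3 - 12)
  = (-18, 3, -9)

(-18, 3, -9)


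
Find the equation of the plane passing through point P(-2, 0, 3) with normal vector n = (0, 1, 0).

The plane through P with normal n = (a, b, c) satisfies n·(r - P) = 0,
i.e. ax + by + cz = a·x₀ + b·y₀ + c·z₀.
d = 0·(-2) + 1·0 + 0·3
  = 0 + 0 + 0
  = 0
Equation: y = 0

y = 0


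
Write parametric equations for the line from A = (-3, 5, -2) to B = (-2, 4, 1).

Direction vector d = B - A = (-2 + 3, 4 - 5, 1 + 2) = (1, -1, 3)
Parametric form r = A + t·d:
x = -3 + t, y = 5 - t, z = -2 + 3t

x = -3 + t, y = 5 - t, z = -2 + 3t


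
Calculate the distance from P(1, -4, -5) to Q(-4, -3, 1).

d = √[(x₂-x₁)² + (y₂-y₁)² + (z₂-z₁)²]
  = √[(-5)² + 1² + 6²]
  = √[25 + 1 + 36]
  = √62
  ≈ 7.874

7.874


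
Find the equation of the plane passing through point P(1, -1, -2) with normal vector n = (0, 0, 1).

The plane through P with normal n = (a, b, c) satisfies n·(r - P) = 0,
i.e. ax + by + cz = a·x₀ + b·y₀ + c·z₀.
d = 0·1 + 0·(-1) + 1·(-2)
  = 0 + 0 - 2
  = -2
Equation: z = -2

z = -2


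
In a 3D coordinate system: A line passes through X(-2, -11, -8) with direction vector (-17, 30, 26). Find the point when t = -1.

P(t) = X + t·d
  = (-2 + (-17)·(-1), -11 + 30·(-1), -8 + 26·(-1))
  = (-2 + 17, -11 - 30, -8 - 26)
  = (15, -41, -34)

(15, -41, -34)


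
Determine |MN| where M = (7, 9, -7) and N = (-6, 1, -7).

d = √[(x₂-x₁)² + (y₂-y₁)² + (z₂-z₁)²]
  = √[(-13)² + (-8)² + 0²]
  = √[169 + 64 + 0]
  = √233
  ≈ 15.26

15.26


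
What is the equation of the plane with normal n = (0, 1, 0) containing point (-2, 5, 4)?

The plane through P with normal n = (a, b, c) satisfies n·(r - P) = 0,
i.e. ax + by + cz = a·x₀ + b·y₀ + c·z₀.
d = 0·(-2) + 1·5 + 0·4
  = 0 + 5 + 0
  = 5
Equation: y = 5

y = 5


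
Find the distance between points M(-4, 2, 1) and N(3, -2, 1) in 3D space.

d = √[(x₂-x₁)² + (y₂-y₁)² + (z₂-z₁)²]
  = √[7² + (-4)² + 0²]
  = √[49 + 16 + 0]
  = √65
  ≈ 8.062

8.062


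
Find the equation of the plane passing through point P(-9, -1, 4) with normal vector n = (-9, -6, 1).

The plane through P with normal n = (a, b, c) satisfies n·(r - P) = 0,
i.e. ax + by + cz = a·x₀ + b·y₀ + c·z₀.
d = (-9)·(-9) + (-6)·(-1) + 1·4
  = 81 + 6 + 4
  = 91
Equation: -9x - 6y + z = 91

-9x - 6y + z = 91


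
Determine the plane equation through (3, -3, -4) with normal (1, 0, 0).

The plane through P with normal n = (a, b, c) satisfies n·(r - P) = 0,
i.e. ax + by + cz = a·x₀ + b·y₀ + c·z₀.
d = 1·3 + 0·(-3) + 0·(-4)
  = 3 + 0 + 0
  = 3
Equation: x = 3

x = 3


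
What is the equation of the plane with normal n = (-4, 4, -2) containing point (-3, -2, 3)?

The plane through P with normal n = (a, b, c) satisfies n·(r - P) = 0,
i.e. ax + by + cz = a·x₀ + b·y₀ + c·z₀.
d = (-4)·(-3) + 4·(-2) + (-2)·3
  = 12 - 8 - 6
  = -2
Equation: -4x + 4y - 2z = -2

-4x + 4y - 2z = -2


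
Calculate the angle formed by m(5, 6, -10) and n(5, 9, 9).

m·n = 5·5 + 6·9 + (-10)·9 = 25 + 54 - 90 = -11
|m| = √(5² + 6² + (-10)²) = √161 ≈ 12.69
|n| = √(5² + 9² + 9²) = √187 ≈ 13.67
cos θ = (m·n)/(|m||n|) = -11/(12.69·13.67) ≈ -0.0634
θ = arccos(-0.0634) ≈ 93.63°

93.63°


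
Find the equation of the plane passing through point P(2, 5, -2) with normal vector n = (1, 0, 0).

The plane through P with normal n = (a, b, c) satisfies n·(r - P) = 0,
i.e. ax + by + cz = a·x₀ + b·y₀ + c·z₀.
d = 1·2 + 0·5 + 0·(-2)
  = 2 + 0 + 0
  = 2
Equation: x = 2

x = 2


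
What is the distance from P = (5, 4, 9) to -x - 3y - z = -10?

distance = |a·x₀ + b·y₀ + c·z₀ - d| / √(a² + b² + c²)
  = |(-1)·5 + (-3)·4 + (-1)·9 - (-10)| / √((-1)² + (-3)² + (-1)²)
  = |-5 - 12 - 9 + 10| / √(1 + 9 + 1)
  = |-16| / √11
  = 16 / 3.317
  ≈ 4.824

4.824


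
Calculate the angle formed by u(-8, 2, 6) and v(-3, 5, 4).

u·v = (-8)·(-3) + 2·5 + 6·4 = 24 + 10 + 24 = 58
|u| = √((-8)² + 2² + 6²) = √104 ≈ 10.2
|v| = √((-3)² + 5² + 4²) = √50 ≈ 7.071
cos θ = (u·v)/(|u||v|) = 58/(10.2·7.071) ≈ 0.8043
θ = arccos(0.8043) ≈ 36.46°

36.46°


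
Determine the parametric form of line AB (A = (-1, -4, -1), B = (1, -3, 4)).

Direction vector d = B - A = (1 + 1, -3 + 4, 4 + 1) = (2, 1, 5)
Parametric form r = A + t·d:
x = -1 + 2t, y = -4 + t, z = -1 + 5t

x = -1 + 2t, y = -4 + t, z = -1 + 5t


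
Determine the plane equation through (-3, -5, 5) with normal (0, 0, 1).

The plane through P with normal n = (a, b, c) satisfies n·(r - P) = 0,
i.e. ax + by + cz = a·x₀ + b·y₀ + c·z₀.
d = 0·(-3) + 0·(-5) + 1·5
  = 0 + 0 + 5
  = 5
Equation: z = 5

z = 5


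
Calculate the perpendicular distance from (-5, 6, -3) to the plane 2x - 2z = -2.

distance = |a·x₀ + b·y₀ + c·z₀ - d| / √(a² + b² + c²)
  = |2·(-5) + 0·6 + (-2)·(-3) - (-2)| / √(2² + 0² + (-2)²)
  = |-10 + 0 + 6 + 2| / √(4 + 0 + 4)
  = |-2| / √8
  = 2 / 2.828
  ≈ 0.7071

0.7071


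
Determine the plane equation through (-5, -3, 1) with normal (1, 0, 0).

The plane through P with normal n = (a, b, c) satisfies n·(r - P) = 0,
i.e. ax + by + cz = a·x₀ + b·y₀ + c·z₀.
d = 1·(-5) + 0·(-3) + 0·1
  = -5 + 0 + 0
  = -5
Equation: x = -5

x = -5


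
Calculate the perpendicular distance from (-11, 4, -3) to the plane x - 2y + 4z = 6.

distance = |a·x₀ + b·y₀ + c·z₀ - d| / √(a² + b² + c²)
  = |1·(-11) + (-2)·4 + 4·(-3) - 6| / √(1² + (-2)² + 4²)
  = |-11 - 8 - 12 - 6| / √(1 + 4 + 16)
  = |-37| / √21
  = 37 / 4.583
  ≈ 8.074

8.074


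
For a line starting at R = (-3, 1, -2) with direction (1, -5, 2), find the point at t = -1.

P(t) = R + t·d
  = (-3 + 1·(-1), 1 + (-5)·(-1), -2 + 2·(-1))
  = (-3 - 1, 1 + 5, -2 - 2)
  = (-4, 6, -4)

(-4, 6, -4)


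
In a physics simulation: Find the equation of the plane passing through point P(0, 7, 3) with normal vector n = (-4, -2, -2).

The plane through P with normal n = (a, b, c) satisfies n·(r - P) = 0,
i.e. ax + by + cz = a·x₀ + b·y₀ + c·z₀.
d = (-4)·0 + (-2)·7 + (-2)·3
  = 0 - 14 - 6
  = -20
Equation: -4x - 2y - 2z = -20

-4x - 2y - 2z = -20


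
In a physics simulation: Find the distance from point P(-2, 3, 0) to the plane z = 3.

distance = |a·x₀ + b·y₀ + c·z₀ - d| / √(a² + b² + c²)
  = |0·(-2) + 0·3 + 1·0 - 3| / √(0² + 0² + 1²)
  = |0 + 0 + 0 - 3| / √(0 + 0 + 1)
  = |-3| / √1
  = 3 / 1
  ≈ 3

3


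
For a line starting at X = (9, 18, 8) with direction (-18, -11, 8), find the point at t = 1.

P(t) = X + t·d
  = (9 + (-18)·1, 18 + (-11)·1, 8 + 8·1)
  = (9 - 18, 18 - 11, 8 + 8)
  = (-9, 7, 16)

(-9, 7, 16)


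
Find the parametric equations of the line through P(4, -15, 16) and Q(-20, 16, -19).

Direction vector d = Q - P = (-20 - 4, 16 + 15, -19 - 16) = (-24, 31, -35)
Parametric form r = P + t·d:
x = 4 - 24t, y = -15 + 31t, z = 16 - 35t

x = 4 - 24t, y = -15 + 31t, z = 16 - 35t


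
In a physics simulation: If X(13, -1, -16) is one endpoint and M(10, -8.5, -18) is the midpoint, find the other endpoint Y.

Y = 2M - X
  = (2·10 - 13, 2·(-8.5) - (-1), 2·(-18) - (-16))
  = (20 - 13, -17 + 1, -36 + 16)
  = (7, -16, -20)

(7, -16, -20)


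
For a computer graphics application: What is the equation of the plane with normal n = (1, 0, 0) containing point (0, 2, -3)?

The plane through P with normal n = (a, b, c) satisfies n·(r - P) = 0,
i.e. ax + by + cz = a·x₀ + b·y₀ + c·z₀.
d = 1·0 + 0·2 + 0·(-3)
  = 0 + 0 + 0
  = 0
Equation: x = 0

x = 0


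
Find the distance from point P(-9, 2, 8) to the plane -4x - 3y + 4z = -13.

distance = |a·x₀ + b·y₀ + c·z₀ - d| / √(a² + b² + c²)
  = |(-4)·(-9) + (-3)·2 + 4·8 - (-13)| / √((-4)² + (-3)² + 4²)
  = |36 - 6 + 32 + 13| / √(16 + 9 + 16)
  = |75| / √41
  = 75 / 6.403
  ≈ 11.71

11.71


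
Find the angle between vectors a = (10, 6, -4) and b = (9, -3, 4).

a·b = 10·9 + 6·(-3) + (-4)·4 = 90 - 18 - 16 = 56
|a| = √(10² + 6² + (-4)²) = √152 ≈ 12.33
|b| = √(9² + (-3)² + 4²) = √106 ≈ 10.3
cos θ = (a·b)/(|a||b|) = 56/(12.33·10.3) ≈ 0.4412
θ = arccos(0.4412) ≈ 63.82°

63.82°


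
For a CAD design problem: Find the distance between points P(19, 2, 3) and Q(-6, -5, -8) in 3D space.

d = √[(x₂-x₁)² + (y₂-y₁)² + (z₂-z₁)²]
  = √[(-25)² + (-7)² + (-11)²]
  = √[625 + 49 + 121]
  = √795
  ≈ 28.2

28.2


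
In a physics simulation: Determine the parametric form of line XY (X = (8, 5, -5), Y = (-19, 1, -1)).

Direction vector d = Y - X = (-19 - 8, 1 - 5, -1 + 5) = (-27, -4, 4)
Parametric form r = X + t·d:
x = 8 - 27t, y = 5 - 4t, z = -5 + 4t

x = 8 - 27t, y = 5 - 4t, z = -5 + 4t


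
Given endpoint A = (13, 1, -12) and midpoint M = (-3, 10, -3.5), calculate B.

B = 2M - A
  = (2·(-3) - 13, 2·10 - 1, 2·(-3.5) - (-12))
  = (-6 - 13, 20 - 1, -7 + 12)
  = (-19, 19, 5)

(-19, 19, 5)


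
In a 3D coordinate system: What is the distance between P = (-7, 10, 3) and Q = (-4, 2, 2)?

d = √[(x₂-x₁)² + (y₂-y₁)² + (z₂-z₁)²]
  = √[3² + (-8)² + (-1)²]
  = √[9 + 64 + 1]
  = √74
  ≈ 8.602

8.602


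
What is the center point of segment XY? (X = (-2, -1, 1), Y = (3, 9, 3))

M = ((x₁+x₂)/2, (y₁+y₂)/2, (z₁+z₂)/2)
  = ((-2 + 3)/2, (-1 + 9)/2, (1 + 3)/2)
  = (1/2, 8/2, 4/2)
  = (0.5, 4, 2)

(0.5, 4, 2)


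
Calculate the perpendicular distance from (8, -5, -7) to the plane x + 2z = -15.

distance = |a·x₀ + b·y₀ + c·z₀ - d| / √(a² + b² + c²)
  = |1·8 + 0·(-5) + 2·(-7) - (-15)| / √(1² + 0² + 2²)
  = |8 + 0 - 14 + 15| / √(1 + 0 + 4)
  = |9| / √5
  = 9 / 2.236
  ≈ 4.025

4.025


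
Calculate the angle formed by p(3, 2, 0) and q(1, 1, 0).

p·q = 3·1 + 2·1 + 0·0 = 3 + 2 + 0 = 5
|p| = √(3² + 2² + 0²) = √13 ≈ 3.606
|q| = √(1² + 1² + 0²) = √2 ≈ 1.414
cos θ = (p·q)/(|p||q|) = 5/(3.606·1.414) ≈ 0.9806
θ = arccos(0.9806) ≈ 11.31°

11.31°


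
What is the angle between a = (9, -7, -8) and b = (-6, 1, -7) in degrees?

a·b = 9·(-6) + (-7)·1 + (-8)·(-7) = -54 - 7 + 56 = -5
|a| = √(9² + (-7)² + (-8)²) = √194 ≈ 13.93
|b| = √((-6)² + 1² + (-7)²) = √86 ≈ 9.274
cos θ = (a·b)/(|a||b|) = -5/(13.93·9.274) ≈ -0.03871
θ = arccos(-0.03871) ≈ 92.22°

92.22°


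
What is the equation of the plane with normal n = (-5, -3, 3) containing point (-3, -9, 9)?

The plane through P with normal n = (a, b, c) satisfies n·(r - P) = 0,
i.e. ax + by + cz = a·x₀ + b·y₀ + c·z₀.
d = (-5)·(-3) + (-3)·(-9) + 3·9
  = 15 + 27 + 27
  = 69
Equation: -5x - 3y + 3z = 69

-5x - 3y + 3z = 69


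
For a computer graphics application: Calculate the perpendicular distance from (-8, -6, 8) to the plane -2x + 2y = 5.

distance = |a·x₀ + b·y₀ + c·z₀ - d| / √(a² + b² + c²)
  = |(-2)·(-8) + 2·(-6) + 0·8 - 5| / √((-2)² + 2² + 0²)
  = |16 - 12 + 0 - 5| / √(4 + 4 + 0)
  = |-1| / √8
  = 1 / 2.828
  ≈ 0.3536

0.3536


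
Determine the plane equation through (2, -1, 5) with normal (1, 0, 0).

The plane through P with normal n = (a, b, c) satisfies n·(r - P) = 0,
i.e. ax + by + cz = a·x₀ + b·y₀ + c·z₀.
d = 1·2 + 0·(-1) + 0·5
  = 2 + 0 + 0
  = 2
Equation: x = 2

x = 2


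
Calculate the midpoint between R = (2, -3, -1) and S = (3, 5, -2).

M = ((x₁+x₂)/2, (y₁+y₂)/2, (z₁+z₂)/2)
  = ((2 + 3)/2, (-3 + 5)/2, (-1 - 2)/2)
  = (5/2, 2/2, -3/2)
  = (2.5, 1, -1.5)

(2.5, 1, -1.5)


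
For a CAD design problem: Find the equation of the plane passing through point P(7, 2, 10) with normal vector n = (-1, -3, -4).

The plane through P with normal n = (a, b, c) satisfies n·(r - P) = 0,
i.e. ax + by + cz = a·x₀ + b·y₀ + c·z₀.
d = (-1)·7 + (-3)·2 + (-4)·10
  = -7 - 6 - 40
  = -53
Equation: -x - 3y - 4z = -53

-x - 3y - 4z = -53


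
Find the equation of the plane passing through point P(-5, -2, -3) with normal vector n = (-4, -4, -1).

The plane through P with normal n = (a, b, c) satisfies n·(r - P) = 0,
i.e. ax + by + cz = a·x₀ + b·y₀ + c·z₀.
d = (-4)·(-5) + (-4)·(-2) + (-1)·(-3)
  = 20 + 8 + 3
  = 31
Equation: -4x - 4y - z = 31

-4x - 4y - z = 31


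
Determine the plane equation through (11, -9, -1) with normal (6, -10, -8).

The plane through P with normal n = (a, b, c) satisfies n·(r - P) = 0,
i.e. ax + by + cz = a·x₀ + b·y₀ + c·z₀.
d = 6·11 + (-10)·(-9) + (-8)·(-1)
  = 66 + 90 + 8
  = 164
Equation: 6x - 10y - 8z = 164

6x - 10y - 8z = 164


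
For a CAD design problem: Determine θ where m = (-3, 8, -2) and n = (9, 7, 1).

m·n = (-3)·9 + 8·7 + (-2)·1 = -27 + 56 - 2 = 27
|m| = √((-3)² + 8² + (-2)²) = √77 ≈ 8.775
|n| = √(9² + 7² + 1²) = √131 ≈ 11.45
cos θ = (m·n)/(|m||n|) = 27/(8.775·11.45) ≈ 0.2688
θ = arccos(0.2688) ≈ 74.41°

74.41°


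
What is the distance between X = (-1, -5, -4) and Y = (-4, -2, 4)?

d = √[(x₂-x₁)² + (y₂-y₁)² + (z₂-z₁)²]
  = √[(-3)² + 3² + 8²]
  = √[9 + 9 + 64]
  = √82
  ≈ 9.055

9.055


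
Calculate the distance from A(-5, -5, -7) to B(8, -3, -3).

d = √[(x₂-x₁)² + (y₂-y₁)² + (z₂-z₁)²]
  = √[13² + 2² + 4²]
  = √[169 + 4 + 16]
  = √189
  ≈ 13.75

13.75


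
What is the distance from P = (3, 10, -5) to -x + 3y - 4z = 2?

distance = |a·x₀ + b·y₀ + c·z₀ - d| / √(a² + b² + c²)
  = |(-1)·3 + 3·10 + (-4)·(-5) - 2| / √((-1)² + 3² + (-4)²)
  = |-3 + 30 + 20 - 2| / √(1 + 9 + 16)
  = |45| / √26
  = 45 / 5.099
  ≈ 8.825

8.825


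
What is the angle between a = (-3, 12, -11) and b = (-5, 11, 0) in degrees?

a·b = (-3)·(-5) + 12·11 + (-11)·0 = 15 + 132 + 0 = 147
|a| = √((-3)² + 12² + (-11)²) = √274 ≈ 16.55
|b| = √((-5)² + 11² + 0²) = √146 ≈ 12.08
cos θ = (a·b)/(|a||b|) = 147/(16.55·12.08) ≈ 0.735
θ = arccos(0.735) ≈ 42.7°

42.7°


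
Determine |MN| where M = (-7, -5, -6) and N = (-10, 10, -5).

d = √[(x₂-x₁)² + (y₂-y₁)² + (z₂-z₁)²]
  = √[(-3)² + 15² + 1²]
  = √[9 + 225 + 1]
  = √235
  ≈ 15.33

15.33


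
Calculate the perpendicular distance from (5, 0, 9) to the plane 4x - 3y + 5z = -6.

distance = |a·x₀ + b·y₀ + c·z₀ - d| / √(a² + b² + c²)
  = |4·5 + (-3)·0 + 5·9 - (-6)| / √(4² + (-3)² + 5²)
  = |20 + 0 + 45 + 6| / √(16 + 9 + 25)
  = |71| / √50
  = 71 / 7.071
  ≈ 10.04

10.04


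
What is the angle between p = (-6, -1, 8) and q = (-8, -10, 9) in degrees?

p·q = (-6)·(-8) + (-1)·(-10) + 8·9 = 48 + 10 + 72 = 130
|p| = √((-6)² + (-1)² + 8²) = √101 ≈ 10.05
|q| = √((-8)² + (-10)² + 9²) = √245 ≈ 15.65
cos θ = (p·q)/(|p||q|) = 130/(10.05·15.65) ≈ 0.8264
θ = arccos(0.8264) ≈ 34.27°

34.27°


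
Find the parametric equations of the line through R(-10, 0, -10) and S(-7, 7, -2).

Direction vector d = S - R = (-7 + 10, 7 + 0, -2 + 10) = (3, 7, 8)
Parametric form r = R + t·d:
x = -10 + 3t, y = 0 + 7t, z = -10 + 8t

x = -10 + 3t, y = 0 + 7t, z = -10 + 8t


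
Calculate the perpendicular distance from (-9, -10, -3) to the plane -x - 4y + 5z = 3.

distance = |a·x₀ + b·y₀ + c·z₀ - d| / √(a² + b² + c²)
  = |(-1)·(-9) + (-4)·(-10) + 5·(-3) - 3| / √((-1)² + (-4)² + 5²)
  = |9 + 40 - 15 - 3| / √(1 + 16 + 25)
  = |31| / √42
  = 31 / 6.481
  ≈ 4.783

4.783


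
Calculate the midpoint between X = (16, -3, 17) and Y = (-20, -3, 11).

M = ((x₁+x₂)/2, (y₁+y₂)/2, (z₁+z₂)/2)
  = ((16 - 20)/2, (-3 - 3)/2, (17 + 11)/2)
  = (-4/2, -6/2, 28/2)
  = (-2, -3, 14)

(-2, -3, 14)


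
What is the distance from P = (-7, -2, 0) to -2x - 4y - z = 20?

distance = |a·x₀ + b·y₀ + c·z₀ - d| / √(a² + b² + c²)
  = |(-2)·(-7) + (-4)·(-2) + (-1)·0 - 20| / √((-2)² + (-4)² + (-1)²)
  = |14 + 8 + 0 - 20| / √(4 + 16 + 1)
  = |2| / √21
  = 2 / 4.583
  ≈ 0.4364

0.4364


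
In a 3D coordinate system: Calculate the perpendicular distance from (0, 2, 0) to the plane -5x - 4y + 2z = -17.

distance = |a·x₀ + b·y₀ + c·z₀ - d| / √(a² + b² + c²)
  = |(-5)·0 + (-4)·2 + 2·0 - (-17)| / √((-5)² + (-4)² + 2²)
  = |0 - 8 + 0 + 17| / √(25 + 16 + 4)
  = |9| / √45
  = 9 / 6.708
  ≈ 1.342

1.342


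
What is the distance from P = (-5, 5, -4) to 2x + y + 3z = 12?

distance = |a·x₀ + b·y₀ + c·z₀ - d| / √(a² + b² + c²)
  = |2·(-5) + 1·5 + 3·(-4) - 12| / √(2² + 1² + 3²)
  = |-10 + 5 - 12 - 12| / √(4 + 1 + 9)
  = |-29| / √14
  = 29 / 3.742
  ≈ 7.751

7.751


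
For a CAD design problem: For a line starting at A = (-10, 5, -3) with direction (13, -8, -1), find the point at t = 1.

P(t) = A + t·d
  = (-10 + 13·1, 5 + (-8)·1, -3 + (-1)·1)
  = (-10 + 13, 5 - 8, -3 - 1)
  = (3, -3, -4)

(3, -3, -4)


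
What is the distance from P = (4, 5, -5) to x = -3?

distance = |a·x₀ + b·y₀ + c·z₀ - d| / √(a² + b² + c²)
  = |1·4 + 0·5 + 0·(-5) - (-3)| / √(1² + 0² + 0²)
  = |4 + 0 + 0 + 3| / √(1 + 0 + 0)
  = |7| / √1
  = 7 / 1
  ≈ 7

7


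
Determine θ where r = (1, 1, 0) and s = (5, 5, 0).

r·s = 1·5 + 1·5 + 0·0 = 5 + 5 + 0 = 10
|r| = √(1² + 1² + 0²) = √2 ≈ 1.414
|s| = √(5² + 5² + 0²) = √50 ≈ 7.071
cos θ = (r·s)/(|r||s|) = 10/(1.414·7.071) ≈ 1
θ = arccos(1) ≈ 0°

0°


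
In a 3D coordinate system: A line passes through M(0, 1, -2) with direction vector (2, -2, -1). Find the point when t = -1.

P(t) = M + t·d
  = (0 + 2·(-1), 1 + (-2)·(-1), -2 + (-1)·(-1))
  = (0 - 2, 1 + 2, -2 + 1)
  = (-2, 3, -1)

(-2, 3, -1)


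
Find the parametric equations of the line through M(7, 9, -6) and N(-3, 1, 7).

Direction vector d = N - M = (-3 - 7, 1 - 9, 7 + 6) = (-10, -8, 13)
Parametric form r = M + t·d:
x = 7 - 10t, y = 9 - 8t, z = -6 + 13t

x = 7 - 10t, y = 9 - 8t, z = -6 + 13t


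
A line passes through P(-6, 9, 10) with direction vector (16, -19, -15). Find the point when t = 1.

P(t) = P + t·d
  = (-6 + 16·1, 9 + (-19)·1, 10 + (-15)·1)
  = (-6 + 16, 9 - 19, 10 - 15)
  = (10, -10, -5)

(10, -10, -5)


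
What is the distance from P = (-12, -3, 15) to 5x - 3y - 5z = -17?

distance = |a·x₀ + b·y₀ + c·z₀ - d| / √(a² + b² + c²)
  = |5·(-12) + (-3)·(-3) + (-5)·15 - (-17)| / √(5² + (-3)² + (-5)²)
  = |-60 + 9 - 75 + 17| / √(25 + 9 + 25)
  = |-109| / √59
  = 109 / 7.681
  ≈ 14.19

14.19


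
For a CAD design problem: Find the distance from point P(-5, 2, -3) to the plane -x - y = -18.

distance = |a·x₀ + b·y₀ + c·z₀ - d| / √(a² + b² + c²)
  = |(-1)·(-5) + (-1)·2 + 0·(-3) - (-18)| / √((-1)² + (-1)² + 0²)
  = |5 - 2 + 0 + 18| / √(1 + 1 + 0)
  = |21| / √2
  = 21 / 1.414
  ≈ 14.85

14.85


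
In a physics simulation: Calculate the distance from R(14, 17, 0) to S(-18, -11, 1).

d = √[(x₂-x₁)² + (y₂-y₁)² + (z₂-z₁)²]
  = √[(-32)² + (-28)² + 1²]
  = √[1024 + 784 + 1]
  = √1809
  ≈ 42.53

42.53


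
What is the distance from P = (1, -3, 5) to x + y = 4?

distance = |a·x₀ + b·y₀ + c·z₀ - d| / √(a² + b² + c²)
  = |1·1 + 1·(-3) + 0·5 - 4| / √(1² + 1² + 0²)
  = |1 - 3 + 0 - 4| / √(1 + 1 + 0)
  = |-6| / √2
  = 6 / 1.414
  ≈ 4.243

4.243


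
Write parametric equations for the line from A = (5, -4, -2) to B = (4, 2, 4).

Direction vector d = B - A = (4 - 5, 2 + 4, 4 + 2) = (-1, 6, 6)
Parametric form r = A + t·d:
x = 5 - t, y = -4 + 6t, z = -2 + 6t

x = 5 - t, y = -4 + 6t, z = -2 + 6t


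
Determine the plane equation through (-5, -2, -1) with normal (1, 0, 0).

The plane through P with normal n = (a, b, c) satisfies n·(r - P) = 0,
i.e. ax + by + cz = a·x₀ + b·y₀ + c·z₀.
d = 1·(-5) + 0·(-2) + 0·(-1)
  = -5 + 0 + 0
  = -5
Equation: x = -5

x = -5


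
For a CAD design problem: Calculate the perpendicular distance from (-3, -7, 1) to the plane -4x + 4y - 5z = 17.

distance = |a·x₀ + b·y₀ + c·z₀ - d| / √(a² + b² + c²)
  = |(-4)·(-3) + 4·(-7) + (-5)·1 - 17| / √((-4)² + 4² + (-5)²)
  = |12 - 28 - 5 - 17| / √(16 + 16 + 25)
  = |-38| / √57
  = 38 / 7.55
  ≈ 5.033

5.033


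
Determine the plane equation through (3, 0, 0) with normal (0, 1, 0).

The plane through P with normal n = (a, b, c) satisfies n·(r - P) = 0,
i.e. ax + by + cz = a·x₀ + b·y₀ + c·z₀.
d = 0·3 + 1·0 + 0·0
  = 0 + 0 + 0
  = 0
Equation: y = 0

y = 0


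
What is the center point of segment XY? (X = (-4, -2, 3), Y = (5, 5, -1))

M = ((x₁+x₂)/2, (y₁+y₂)/2, (z₁+z₂)/2)
  = ((-4 + 5)/2, (-2 + 5)/2, (3 - 1)/2)
  = (1/2, 3/2, 2/2)
  = (0.5, 1.5, 1)

(0.5, 1.5, 1)


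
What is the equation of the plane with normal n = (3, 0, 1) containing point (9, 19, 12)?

The plane through P with normal n = (a, b, c) satisfies n·(r - P) = 0,
i.e. ax + by + cz = a·x₀ + b·y₀ + c·z₀.
d = 3·9 + 0·19 + 1·12
  = 27 + 0 + 12
  = 39
Equation: 3x + z = 39

3x + z = 39


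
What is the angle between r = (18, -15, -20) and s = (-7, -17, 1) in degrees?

r·s = 18·(-7) + (-15)·(-17) + (-20)·1 = -126 + 255 - 20 = 109
|r| = √(18² + (-15)² + (-20)²) = √949 ≈ 30.81
|s| = √((-7)² + (-17)² + 1²) = √339 ≈ 18.41
cos θ = (r·s)/(|r||s|) = 109/(30.81·18.41) ≈ 0.1922
θ = arccos(0.1922) ≈ 78.92°

78.92°


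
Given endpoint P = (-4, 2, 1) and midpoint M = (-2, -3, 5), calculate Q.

Q = 2M - P
  = (2·(-2) - (-4), 2·(-3) - 2, 2·5 - 1)
  = (-4 + 4, -6 - 2, 10 - 1)
  = (0, -8, 9)

(0, -8, 9)


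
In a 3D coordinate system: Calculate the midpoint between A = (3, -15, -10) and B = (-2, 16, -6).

M = ((x₁+x₂)/2, (y₁+y₂)/2, (z₁+z₂)/2)
  = ((3 - 2)/2, (-15 + 16)/2, (-10 - 6)/2)
  = (1/2, 1/2, -16/2)
  = (0.5, 0.5, -8)

(0.5, 0.5, -8)


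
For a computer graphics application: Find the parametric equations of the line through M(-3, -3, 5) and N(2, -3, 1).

Direction vector d = N - M = (2 + 3, -3 + 3, 1 - 5) = (5, 0, -4)
Parametric form r = M + t·d:
x = -3 + 5t, y = -3, z = 5 - 4t

x = -3 + 5t, y = -3, z = 5 - 4t


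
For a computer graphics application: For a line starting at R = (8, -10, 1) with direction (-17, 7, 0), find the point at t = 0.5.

P(t) = R + t·d
  = (8 + (-17)·0.5, -10 + 7·0.5, 1 + 0·0.5)
  = (8 - 8.5, -10 + 3.5, 1 + 0)
  = (-0.5, -6.5, 1)

(-0.5, -6.5, 1)


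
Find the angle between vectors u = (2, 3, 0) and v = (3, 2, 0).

u·v = 2·3 + 3·2 + 0·0 = 6 + 6 + 0 = 12
|u| = √(2² + 3² + 0²) = √13 ≈ 3.606
|v| = √(3² + 2² + 0²) = √13 ≈ 3.606
cos θ = (u·v)/(|u||v|) = 12/(3.606·3.606) ≈ 0.9231
θ = arccos(0.9231) ≈ 22.62°

22.62°


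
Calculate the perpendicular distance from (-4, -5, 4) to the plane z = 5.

distance = |a·x₀ + b·y₀ + c·z₀ - d| / √(a² + b² + c²)
  = |0·(-4) + 0·(-5) + 1·4 - 5| / √(0² + 0² + 1²)
  = |0 + 0 + 4 - 5| / √(0 + 0 + 1)
  = |-1| / √1
  = 1 / 1
  ≈ 1

1


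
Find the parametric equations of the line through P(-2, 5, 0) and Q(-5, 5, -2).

Direction vector d = Q - P = (-5 + 2, 5 - 5, -2 + 0) = (-3, 0, -2)
Parametric form r = P + t·d:
x = -2 - 3t, y = 5, z = 0 - 2t

x = -2 - 3t, y = 5, z = 0 - 2t


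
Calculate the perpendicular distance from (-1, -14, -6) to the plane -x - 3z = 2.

distance = |a·x₀ + b·y₀ + c·z₀ - d| / √(a² + b² + c²)
  = |(-1)·(-1) + 0·(-14) + (-3)·(-6) - 2| / √((-1)² + 0² + (-3)²)
  = |1 + 0 + 18 - 2| / √(1 + 0 + 9)
  = |17| / √10
  = 17 / 3.162
  ≈ 5.376

5.376


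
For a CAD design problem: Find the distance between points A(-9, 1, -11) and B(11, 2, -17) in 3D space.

d = √[(x₂-x₁)² + (y₂-y₁)² + (z₂-z₁)²]
  = √[20² + 1² + (-6)²]
  = √[400 + 1 + 36]
  = √437
  ≈ 20.9

20.9


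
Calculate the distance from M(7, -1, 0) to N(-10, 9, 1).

d = √[(x₂-x₁)² + (y₂-y₁)² + (z₂-z₁)²]
  = √[(-17)² + 10² + 1²]
  = √[289 + 100 + 1]
  = √390
  ≈ 19.75

19.75


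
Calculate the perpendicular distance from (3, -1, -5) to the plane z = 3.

distance = |a·x₀ + b·y₀ + c·z₀ - d| / √(a² + b² + c²)
  = |0·3 + 0·(-1) + 1·(-5) - 3| / √(0² + 0² + 1²)
  = |0 + 0 - 5 - 3| / √(0 + 0 + 1)
  = |-8| / √1
  = 8 / 1
  ≈ 8

8


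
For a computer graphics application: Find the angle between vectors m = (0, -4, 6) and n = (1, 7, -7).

m·n = 0·1 + (-4)·7 + 6·(-7) = 0 - 28 - 42 = -70
|m| = √(0² + (-4)² + 6²) = √52 ≈ 7.211
|n| = √(1² + 7² + (-7)²) = √99 ≈ 9.95
cos θ = (m·n)/(|m||n|) = -70/(7.211·9.95) ≈ -0.9756
θ = arccos(-0.9756) ≈ 167.3°

167.3°


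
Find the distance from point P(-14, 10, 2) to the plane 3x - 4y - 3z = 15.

distance = |a·x₀ + b·y₀ + c·z₀ - d| / √(a² + b² + c²)
  = |3·(-14) + (-4)·10 + (-3)·2 - 15| / √(3² + (-4)² + (-3)²)
  = |-42 - 40 - 6 - 15| / √(9 + 16 + 9)
  = |-103| / √34
  = 103 / 5.831
  ≈ 17.66

17.66


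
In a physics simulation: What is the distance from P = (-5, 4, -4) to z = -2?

distance = |a·x₀ + b·y₀ + c·z₀ - d| / √(a² + b² + c²)
  = |0·(-5) + 0·4 + 1·(-4) - (-2)| / √(0² + 0² + 1²)
  = |0 + 0 - 4 + 2| / √(0 + 0 + 1)
  = |-2| / √1
  = 2 / 1
  ≈ 2

2


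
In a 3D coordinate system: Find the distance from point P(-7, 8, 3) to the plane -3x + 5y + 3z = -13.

distance = |a·x₀ + b·y₀ + c·z₀ - d| / √(a² + b² + c²)
  = |(-3)·(-7) + 5·8 + 3·3 - (-13)| / √((-3)² + 5² + 3²)
  = |21 + 40 + 9 + 13| / √(9 + 25 + 9)
  = |83| / √43
  = 83 / 6.557
  ≈ 12.66

12.66


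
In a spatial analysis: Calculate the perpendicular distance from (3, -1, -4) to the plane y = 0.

distance = |a·x₀ + b·y₀ + c·z₀ - d| / √(a² + b² + c²)
  = |0·3 + 1·(-1) + 0·(-4) - 0| / √(0² + 1² + 0²)
  = |0 - 1 + 0 + 0| / √(0 + 1 + 0)
  = |-1| / √1
  = 1 / 1
  ≈ 1

1


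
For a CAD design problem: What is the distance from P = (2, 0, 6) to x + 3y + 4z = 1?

distance = |a·x₀ + b·y₀ + c·z₀ - d| / √(a² + b² + c²)
  = |1·2 + 3·0 + 4·6 - 1| / √(1² + 3² + 4²)
  = |2 + 0 + 24 - 1| / √(1 + 9 + 16)
  = |25| / √26
  = 25 / 5.099
  ≈ 4.903

4.903


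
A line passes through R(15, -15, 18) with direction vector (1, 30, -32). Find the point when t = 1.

P(t) = R + t·d
  = (15 + 1·1, -15 + 30·1, 18 + (-32)·1)
  = (15 + 1, -15 + 30, 18 - 32)
  = (16, 15, -14)

(16, 15, -14)


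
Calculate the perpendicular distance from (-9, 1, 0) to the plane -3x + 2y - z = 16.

distance = |a·x₀ + b·y₀ + c·z₀ - d| / √(a² + b² + c²)
  = |(-3)·(-9) + 2·1 + (-1)·0 - 16| / √((-3)² + 2² + (-1)²)
  = |27 + 2 + 0 - 16| / √(9 + 4 + 1)
  = |13| / √14
  = 13 / 3.742
  ≈ 3.474

3.474


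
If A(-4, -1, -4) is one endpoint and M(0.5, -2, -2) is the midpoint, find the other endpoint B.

B = 2M - A
  = (2·0.5 - (-4), 2·(-2) - (-1), 2·(-2) - (-4))
  = (1 + 4, -4 + 1, -4 + 4)
  = (5, -3, 0)

(5, -3, 0)


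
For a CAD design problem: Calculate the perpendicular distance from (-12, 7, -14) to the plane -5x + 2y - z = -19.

distance = |a·x₀ + b·y₀ + c·z₀ - d| / √(a² + b² + c²)
  = |(-5)·(-12) + 2·7 + (-1)·(-14) - (-19)| / √((-5)² + 2² + (-1)²)
  = |60 + 14 + 14 + 19| / √(25 + 4 + 1)
  = |107| / √30
  = 107 / 5.477
  ≈ 19.54

19.54


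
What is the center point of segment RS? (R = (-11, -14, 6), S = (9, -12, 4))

M = ((x₁+x₂)/2, (y₁+y₂)/2, (z₁+z₂)/2)
  = ((-11 + 9)/2, (-14 - 12)/2, (6 + 4)/2)
  = (-2/2, -26/2, 10/2)
  = (-1, -13, 5)

(-1, -13, 5)


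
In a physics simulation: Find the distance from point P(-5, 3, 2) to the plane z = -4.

distance = |a·x₀ + b·y₀ + c·z₀ - d| / √(a² + b² + c²)
  = |0·(-5) + 0·3 + 1·2 - (-4)| / √(0² + 0² + 1²)
  = |0 + 0 + 2 + 4| / √(0 + 0 + 1)
  = |6| / √1
  = 6 / 1
  ≈ 6

6


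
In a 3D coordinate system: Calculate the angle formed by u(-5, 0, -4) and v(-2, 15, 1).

u·v = (-5)·(-2) + 0·15 + (-4)·1 = 10 + 0 - 4 = 6
|u| = √((-5)² + 0² + (-4)²) = √41 ≈ 6.403
|v| = √((-2)² + 15² + 1²) = √230 ≈ 15.17
cos θ = (u·v)/(|u||v|) = 6/(6.403·15.17) ≈ 0.06179
θ = arccos(0.06179) ≈ 86.46°

86.46°


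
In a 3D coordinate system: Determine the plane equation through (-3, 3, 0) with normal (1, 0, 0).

The plane through P with normal n = (a, b, c) satisfies n·(r - P) = 0,
i.e. ax + by + cz = a·x₀ + b·y₀ + c·z₀.
d = 1·(-3) + 0·3 + 0·0
  = -3 + 0 + 0
  = -3
Equation: x = -3

x = -3


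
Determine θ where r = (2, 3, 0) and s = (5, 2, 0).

r·s = 2·5 + 3·2 + 0·0 = 10 + 6 + 0 = 16
|r| = √(2² + 3² + 0²) = √13 ≈ 3.606
|s| = √(5² + 2² + 0²) = √29 ≈ 5.385
cos θ = (r·s)/(|r||s|) = 16/(3.606·5.385) ≈ 0.824
θ = arccos(0.824) ≈ 34.51°

34.51°


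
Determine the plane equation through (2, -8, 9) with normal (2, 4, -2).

The plane through P with normal n = (a, b, c) satisfies n·(r - P) = 0,
i.e. ax + by + cz = a·x₀ + b·y₀ + c·z₀.
d = 2·2 + 4·(-8) + (-2)·9
  = 4 - 32 - 18
  = -46
Equation: 2x + 4y - 2z = -46

2x + 4y - 2z = -46


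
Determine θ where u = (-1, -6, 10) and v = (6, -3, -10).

u·v = (-1)·6 + (-6)·(-3) + 10·(-10) = -6 + 18 - 100 = -88
|u| = √((-1)² + (-6)² + 10²) = √137 ≈ 11.7
|v| = √(6² + (-3)² + (-10)²) = √145 ≈ 12.04
cos θ = (u·v)/(|u||v|) = -88/(11.7·12.04) ≈ -0.6244
θ = arccos(-0.6244) ≈ 128.6°

128.6°


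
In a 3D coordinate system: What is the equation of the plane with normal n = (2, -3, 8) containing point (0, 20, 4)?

The plane through P with normal n = (a, b, c) satisfies n·(r - P) = 0,
i.e. ax + by + cz = a·x₀ + b·y₀ + c·z₀.
d = 2·0 + (-3)·20 + 8·4
  = 0 - 60 + 32
  = -28
Equation: 2x - 3y + 8z = -28

2x - 3y + 8z = -28


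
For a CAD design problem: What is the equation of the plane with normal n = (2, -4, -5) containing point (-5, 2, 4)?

The plane through P with normal n = (a, b, c) satisfies n·(r - P) = 0,
i.e. ax + by + cz = a·x₀ + b·y₀ + c·z₀.
d = 2·(-5) + (-4)·2 + (-5)·4
  = -10 - 8 - 20
  = -38
Equation: 2x - 4y - 5z = -38

2x - 4y - 5z = -38


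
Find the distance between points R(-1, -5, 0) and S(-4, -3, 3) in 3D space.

d = √[(x₂-x₁)² + (y₂-y₁)² + (z₂-z₁)²]
  = √[(-3)² + 2² + 3²]
  = √[9 + 4 + 9]
  = √22
  ≈ 4.69

4.69


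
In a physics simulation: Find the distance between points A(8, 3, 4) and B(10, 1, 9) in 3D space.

d = √[(x₂-x₁)² + (y₂-y₁)² + (z₂-z₁)²]
  = √[2² + (-2)² + 5²]
  = √[4 + 4 + 25]
  = √33
  ≈ 5.745

5.745


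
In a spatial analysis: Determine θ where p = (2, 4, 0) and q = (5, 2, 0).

p·q = 2·5 + 4·2 + 0·0 = 10 + 8 + 0 = 18
|p| = √(2² + 4² + 0²) = √20 ≈ 4.472
|q| = √(5² + 2² + 0²) = √29 ≈ 5.385
cos θ = (p·q)/(|p||q|) = 18/(4.472·5.385) ≈ 0.7474
θ = arccos(0.7474) ≈ 41.63°

41.63°
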